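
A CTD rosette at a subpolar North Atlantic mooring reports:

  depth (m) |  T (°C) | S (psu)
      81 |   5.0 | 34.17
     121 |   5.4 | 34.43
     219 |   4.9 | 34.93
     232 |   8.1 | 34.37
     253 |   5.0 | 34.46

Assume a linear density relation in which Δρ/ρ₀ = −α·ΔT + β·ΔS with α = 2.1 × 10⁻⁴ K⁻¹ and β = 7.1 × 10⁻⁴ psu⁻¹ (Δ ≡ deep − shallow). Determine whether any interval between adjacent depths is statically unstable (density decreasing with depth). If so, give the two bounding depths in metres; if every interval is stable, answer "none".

Evaluate Δρ/ρ₀ = −αΔT + βΔS across each adjacent pair:
  81–121 m: −αΔT+βΔS = −(2.1 × 10⁻⁴)(+0.4)+(7.1 × 10⁻⁴)(+0.26) = 1.0 × 10⁻⁴ → stable
  121–219 m: −αΔT+βΔS = −(2.1 × 10⁻⁴)(-0.5)+(7.1 × 10⁻⁴)(+0.50) = 4.6 × 10⁻⁴ → stable
  219–232 m: −αΔT+βΔS = −(2.1 × 10⁻⁴)(+3.2)+(7.1 × 10⁻⁴)(-0.56) = -1.1 × 10⁻³ → UNSTABLE
  232–253 m: −αΔT+βΔS = −(2.1 × 10⁻⁴)(-3.1)+(7.1 × 10⁻⁴)(+0.09) = 7.1 × 10⁻⁴ → stable
The 219–232 m interval has Δρ < 0: lighter water underlies denser water.

219–232 m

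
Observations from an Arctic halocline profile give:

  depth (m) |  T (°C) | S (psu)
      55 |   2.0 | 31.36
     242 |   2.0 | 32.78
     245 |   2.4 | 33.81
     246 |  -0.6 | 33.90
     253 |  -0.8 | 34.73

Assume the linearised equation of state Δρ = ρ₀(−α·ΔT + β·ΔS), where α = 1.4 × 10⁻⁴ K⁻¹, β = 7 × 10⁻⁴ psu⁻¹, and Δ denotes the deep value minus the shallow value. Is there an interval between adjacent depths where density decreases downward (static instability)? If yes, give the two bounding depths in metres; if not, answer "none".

none

Evaluate Δρ/ρ₀ = −αΔT + βΔS across each adjacent pair:
  55–242 m: −αΔT+βΔS = −(1.4 × 10⁻⁴)(+0.0)+(7 × 10⁻⁴)(+1.42) = 9.9 × 10⁻⁴ → stable
  242–245 m: −αΔT+βΔS = −(1.4 × 10⁻⁴)(+0.4)+(7 × 10⁻⁴)(+1.03) = 6.7 × 10⁻⁴ → stable
  245–246 m: −αΔT+βΔS = −(1.4 × 10⁻⁴)(-3.0)+(7 × 10⁻⁴)(+0.09) = 4.8 × 10⁻⁴ → stable
  246–253 m: −αΔT+βΔS = −(1.4 × 10⁻⁴)(-0.2)+(7 × 10⁻⁴)(+0.83) = 6.1 × 10⁻⁴ → stable
Every interval has Δρ > 0: the column is stably stratified throughout.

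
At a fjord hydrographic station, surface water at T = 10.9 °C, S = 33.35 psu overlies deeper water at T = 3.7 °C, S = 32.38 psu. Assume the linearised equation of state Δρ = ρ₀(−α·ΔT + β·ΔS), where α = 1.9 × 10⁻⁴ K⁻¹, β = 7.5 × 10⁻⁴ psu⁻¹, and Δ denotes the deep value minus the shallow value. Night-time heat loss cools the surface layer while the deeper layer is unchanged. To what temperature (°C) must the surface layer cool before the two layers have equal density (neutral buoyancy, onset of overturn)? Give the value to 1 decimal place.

7.5 °C

Neutral buoyancy requires Δρ = 0, i.e. −α(T_deep − T_surf′) + β(S_deep − S_surf) = 0.
T_surf′ = T_deep − (β/α)·ΔS = 3.7 − (7.5 × 10⁻⁴/1.9 × 10⁻⁴)·(-0.97) = 7.529 °C.
Cooling required: 10.9 − (7.529) = 3.371 °C.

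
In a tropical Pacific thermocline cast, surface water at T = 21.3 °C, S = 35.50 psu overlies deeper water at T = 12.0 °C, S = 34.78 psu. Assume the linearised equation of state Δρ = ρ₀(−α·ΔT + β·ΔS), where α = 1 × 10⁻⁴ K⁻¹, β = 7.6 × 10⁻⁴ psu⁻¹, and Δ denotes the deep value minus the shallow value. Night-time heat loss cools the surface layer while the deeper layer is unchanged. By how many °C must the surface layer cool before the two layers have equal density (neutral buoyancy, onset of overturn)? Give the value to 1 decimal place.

Neutral buoyancy requires Δρ = 0, i.e. −α(T_deep − T_surf′) + β(S_deep − S_surf) = 0.
T_surf′ = T_deep − (β/α)·ΔS = 12.0 − (7.6 × 10⁻⁴/1 × 10⁻⁴)·(-0.72) = 17.472 °C.
Cooling required: 21.3 − (17.472) = 3.828 °C.

3.8 °C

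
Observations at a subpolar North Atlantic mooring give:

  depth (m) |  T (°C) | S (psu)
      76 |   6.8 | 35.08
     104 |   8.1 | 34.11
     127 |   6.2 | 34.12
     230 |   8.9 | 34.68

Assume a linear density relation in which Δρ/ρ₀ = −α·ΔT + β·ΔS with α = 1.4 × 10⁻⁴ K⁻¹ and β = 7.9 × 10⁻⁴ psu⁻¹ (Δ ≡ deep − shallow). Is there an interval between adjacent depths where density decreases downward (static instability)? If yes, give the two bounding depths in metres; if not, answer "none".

Evaluate Δρ/ρ₀ = −αΔT + βΔS across each adjacent pair:
  76–104 m: −αΔT+βΔS = −(1.4 × 10⁻⁴)(+1.3)+(7.9 × 10⁻⁴)(-0.97) = -9.5 × 10⁻⁴ → UNSTABLE
  104–127 m: −αΔT+βΔS = −(1.4 × 10⁻⁴)(-1.9)+(7.9 × 10⁻⁴)(+0.01) = 2.7 × 10⁻⁴ → stable
  127–230 m: −αΔT+βΔS = −(1.4 × 10⁻⁴)(+2.7)+(7.9 × 10⁻⁴)(+0.56) = 6.4 × 10⁻⁵ → stable
The 76–104 m interval has Δρ < 0: lighter water underlies denser water.

76–104 m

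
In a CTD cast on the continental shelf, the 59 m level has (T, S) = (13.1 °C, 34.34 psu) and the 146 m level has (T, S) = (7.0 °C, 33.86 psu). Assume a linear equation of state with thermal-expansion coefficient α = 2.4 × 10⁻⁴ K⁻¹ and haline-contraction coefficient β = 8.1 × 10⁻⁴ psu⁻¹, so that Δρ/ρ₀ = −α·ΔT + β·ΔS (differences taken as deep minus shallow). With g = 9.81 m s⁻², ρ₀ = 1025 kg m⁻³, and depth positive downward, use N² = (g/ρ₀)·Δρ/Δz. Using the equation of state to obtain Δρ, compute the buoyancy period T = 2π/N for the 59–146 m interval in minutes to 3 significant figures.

ΔT = -6.1 K, ΔS = -0.48 psu (deep − shallow).
Δρ/ρ₀ = −αΔT + βΔS = 1.464 × 10⁻³ − 3.888 × 10⁻⁴ = 1.0752 × 10⁻³, so Δρ ≈ 1.102 kg m⁻³.
N² = (g/ρ₀)·Δρ/Δz = g·(Δρ/ρ₀)/Δz = 9.81 × 1.0752 × 10⁻³ / 87 = 1.2124 × 10⁻⁴ s⁻².
N = √(1.2124 × 10⁻⁴) = 0.011011 rad s⁻¹ → T = 2π/N = 570.63 s = 9.5105 min ≈ 9.51 min.

9.51 min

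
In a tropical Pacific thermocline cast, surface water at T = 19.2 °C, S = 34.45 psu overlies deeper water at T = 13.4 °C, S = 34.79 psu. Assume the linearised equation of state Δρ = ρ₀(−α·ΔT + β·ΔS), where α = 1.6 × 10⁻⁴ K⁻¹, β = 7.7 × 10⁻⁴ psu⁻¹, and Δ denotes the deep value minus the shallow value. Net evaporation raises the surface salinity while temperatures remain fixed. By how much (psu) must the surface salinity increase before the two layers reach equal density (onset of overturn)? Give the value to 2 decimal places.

Neutral buoyancy requires −α(T_deep − T_surf) + β(S_deep − S_surf′) = 0.
S_surf′ = S_deep − (α/β)·ΔT = 34.79 − (1.6 × 10⁻⁴/7.7 × 10⁻⁴)·(-5.8) = 35.9952 psu.
Increase required: 35.9952 − 34.45 = 1.5452 psu.

1.55 psu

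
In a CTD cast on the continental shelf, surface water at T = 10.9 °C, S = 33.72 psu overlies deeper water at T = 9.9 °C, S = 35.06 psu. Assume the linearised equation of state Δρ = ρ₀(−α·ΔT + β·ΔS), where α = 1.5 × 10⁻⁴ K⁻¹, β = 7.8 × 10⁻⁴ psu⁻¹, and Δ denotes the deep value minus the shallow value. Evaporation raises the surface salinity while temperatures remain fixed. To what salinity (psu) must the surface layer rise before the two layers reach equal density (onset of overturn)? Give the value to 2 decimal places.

Neutral buoyancy requires −α(T_deep − T_surf) + β(S_deep − S_surf′) = 0.
S_surf′ = S_deep − (α/β)·ΔT = 35.06 − (1.5 × 10⁻⁴/7.8 × 10⁻⁴)·(-1.0) = 35.2523 psu.
Increase required: 35.2523 − 33.72 = 1.5323 psu.

35.25 psu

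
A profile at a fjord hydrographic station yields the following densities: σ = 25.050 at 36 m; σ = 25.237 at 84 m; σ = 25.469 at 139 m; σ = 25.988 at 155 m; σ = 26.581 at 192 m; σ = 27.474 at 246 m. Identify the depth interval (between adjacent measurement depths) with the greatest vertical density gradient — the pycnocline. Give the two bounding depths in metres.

Compute the density gradient over each adjacent pair:
  36–84 m: Δρ/Δz = 0.187/48 = 3.9 × 10⁻³ kg m⁻⁴
  84–139 m: Δρ/Δz = 0.232/55 = 4.2 × 10⁻³ kg m⁻⁴
  139–155 m: Δρ/Δz = 0.519/16 = 0.032 kg m⁻⁴
  155–192 m: Δρ/Δz = 0.593/37 = 0.016 kg m⁻⁴
  192–246 m: Δρ/Δz = 0.893/54 = 0.017 kg m⁻⁴
The largest gradient is in the 139–155 m interval — the pycnocline.

139–155 m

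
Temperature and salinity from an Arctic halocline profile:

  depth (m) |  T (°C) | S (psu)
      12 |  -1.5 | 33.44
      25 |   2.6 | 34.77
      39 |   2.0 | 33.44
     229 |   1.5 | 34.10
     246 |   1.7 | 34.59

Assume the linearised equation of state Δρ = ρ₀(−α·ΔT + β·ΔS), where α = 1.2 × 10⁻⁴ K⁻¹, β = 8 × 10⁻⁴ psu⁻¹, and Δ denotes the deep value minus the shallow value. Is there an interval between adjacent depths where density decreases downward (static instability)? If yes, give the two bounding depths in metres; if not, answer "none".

25–39 m

Evaluate Δρ/ρ₀ = −αΔT + βΔS across each adjacent pair:
  12–25 m: −αΔT+βΔS = −(1.2 × 10⁻⁴)(+4.1)+(8 × 10⁻⁴)(+1.33) = 5.7 × 10⁻⁴ → stable
  25–39 m: −αΔT+βΔS = −(1.2 × 10⁻⁴)(-0.6)+(8 × 10⁻⁴)(-1.33) = -9.9 × 10⁻⁴ → UNSTABLE
  39–229 m: −αΔT+βΔS = −(1.2 × 10⁻⁴)(-0.5)+(8 × 10⁻⁴)(+0.66) = 5.9 × 10⁻⁴ → stable
  229–246 m: −αΔT+βΔS = −(1.2 × 10⁻⁴)(+0.2)+(8 × 10⁻⁴)(+0.49) = 3.7 × 10⁻⁴ → stable
The 25–39 m interval has Δρ < 0: lighter water underlies denser water.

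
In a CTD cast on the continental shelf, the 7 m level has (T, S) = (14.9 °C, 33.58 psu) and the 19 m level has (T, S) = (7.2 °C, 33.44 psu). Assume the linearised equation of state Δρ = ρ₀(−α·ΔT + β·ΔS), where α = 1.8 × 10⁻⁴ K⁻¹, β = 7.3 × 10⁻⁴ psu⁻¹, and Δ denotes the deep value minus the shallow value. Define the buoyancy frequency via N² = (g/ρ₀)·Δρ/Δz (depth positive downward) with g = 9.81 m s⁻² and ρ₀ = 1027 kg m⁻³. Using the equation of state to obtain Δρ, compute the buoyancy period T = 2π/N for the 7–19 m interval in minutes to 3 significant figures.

ΔT = -7.7 K, ΔS = -0.14 psu (deep − shallow).
Δρ/ρ₀ = −αΔT + βΔS = 1.386 × 10⁻³ − 1.022 × 10⁻⁴ = 1.2838 × 10⁻³, so Δρ ≈ 1.318 kg m⁻³.
N² = (g/ρ₀)·Δρ/Δz = g·(Δρ/ρ₀)/Δz = 9.81 × 1.2838 × 10⁻³ / 12 = 1.0495 × 10⁻³ s⁻².
N = √(1.0495 × 10⁻³) = 0.032396 rad s⁻¹ → T = 2π/N = 193.95 s = 3.2325 min ≈ 3.23 min.

3.23 min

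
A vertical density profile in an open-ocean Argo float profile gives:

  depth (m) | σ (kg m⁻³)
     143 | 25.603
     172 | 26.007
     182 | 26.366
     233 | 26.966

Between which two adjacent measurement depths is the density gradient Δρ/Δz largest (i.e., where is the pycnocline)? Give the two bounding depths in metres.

172–182 m

Compute the density gradient over each adjacent pair:
  143–172 m: Δρ/Δz = 0.404/29 = 0.014 kg m⁻⁴
  172–182 m: Δρ/Δz = 0.359/10 = 0.036 kg m⁻⁴
  182–233 m: Δρ/Δz = 0.600/51 = 0.012 kg m⁻⁴
The largest gradient is in the 172–182 m interval — the pycnocline.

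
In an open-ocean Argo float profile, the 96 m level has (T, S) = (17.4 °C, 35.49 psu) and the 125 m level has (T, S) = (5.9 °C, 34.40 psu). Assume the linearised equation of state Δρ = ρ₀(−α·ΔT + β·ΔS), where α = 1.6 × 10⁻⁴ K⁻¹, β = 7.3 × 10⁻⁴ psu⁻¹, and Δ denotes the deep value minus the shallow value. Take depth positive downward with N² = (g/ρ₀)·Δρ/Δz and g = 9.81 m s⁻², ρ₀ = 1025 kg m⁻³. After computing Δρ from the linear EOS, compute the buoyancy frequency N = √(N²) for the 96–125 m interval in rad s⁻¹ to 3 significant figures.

ΔT = -11.5 K, ΔS = -1.09 psu (deep − shallow).
Δρ/ρ₀ = −αΔT + βΔS = 1.84 × 10⁻³ − 7.957 × 10⁻⁴ = 1.0443 × 10⁻³, so Δρ ≈ 1.070 kg m⁻³.
N² = (g/ρ₀)·Δρ/Δz = g·(Δρ/ρ₀)/Δz = 9.81 × 1.0443 × 10⁻³ / 29 = 3.5326 × 10⁻⁴ s⁻².
N = √(3.5326 × 10⁻⁴) = 0.018795 rad s⁻¹ ≈ 0.0188 rad s⁻¹.

0.0188 rad s⁻¹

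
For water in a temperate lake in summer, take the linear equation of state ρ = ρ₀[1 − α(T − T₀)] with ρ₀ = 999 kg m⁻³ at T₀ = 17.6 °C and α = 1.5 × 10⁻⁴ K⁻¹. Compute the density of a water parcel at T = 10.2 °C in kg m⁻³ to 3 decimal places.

1000.109 kg m⁻³

T − T₀ = -7.4 K.
Bracket = 1 − α·(-7.4) = 1 + (1.11 × 10⁻³) = 1.0011100.
ρ = 999 × 1.0011100 = 1000.109 kg m⁻³.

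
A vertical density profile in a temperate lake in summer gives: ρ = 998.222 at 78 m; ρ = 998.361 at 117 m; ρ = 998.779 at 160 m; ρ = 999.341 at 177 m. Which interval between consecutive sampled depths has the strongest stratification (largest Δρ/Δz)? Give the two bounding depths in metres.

Compute the density gradient over each adjacent pair:
  78–117 m: Δρ/Δz = 0.139/39 = 3.6 × 10⁻³ kg m⁻⁴
  117–160 m: Δρ/Δz = 0.418/43 = 9.7 × 10⁻³ kg m⁻⁴
  160–177 m: Δρ/Δz = 0.562/17 = 0.033 kg m⁻⁴
The largest gradient is in the 160–177 m interval — the pycnocline.

160–177 m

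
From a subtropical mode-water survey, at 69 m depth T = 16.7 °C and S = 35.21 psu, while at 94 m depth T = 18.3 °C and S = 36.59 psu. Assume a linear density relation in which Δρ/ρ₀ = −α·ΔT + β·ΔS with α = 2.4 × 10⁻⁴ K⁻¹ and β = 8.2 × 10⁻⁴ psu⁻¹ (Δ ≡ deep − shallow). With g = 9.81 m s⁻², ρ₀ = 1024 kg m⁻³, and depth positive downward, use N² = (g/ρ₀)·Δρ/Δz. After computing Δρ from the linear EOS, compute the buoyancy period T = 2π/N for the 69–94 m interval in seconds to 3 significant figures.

ΔT = +1.6 K, ΔS = +1.38 psu (deep − shallow).
Δρ/ρ₀ = −αΔT + βΔS = -3.84 × 10⁻⁴ + 1.1316 × 10⁻³ = 7.476 × 10⁻⁴, so Δρ ≈ 0.7655 kg m⁻³.
N² = (g/ρ₀)·Δρ/Δz = g·(Δρ/ρ₀)/Δz = 9.81 × 7.476 × 10⁻⁴ / 25 = 2.9336 × 10⁻⁴ s⁻².
N = √(2.9336 × 10⁻⁴) = 0.017128 rad s⁻¹ → T = 2π/N = 366.84 s ≈ 367 s.

367 s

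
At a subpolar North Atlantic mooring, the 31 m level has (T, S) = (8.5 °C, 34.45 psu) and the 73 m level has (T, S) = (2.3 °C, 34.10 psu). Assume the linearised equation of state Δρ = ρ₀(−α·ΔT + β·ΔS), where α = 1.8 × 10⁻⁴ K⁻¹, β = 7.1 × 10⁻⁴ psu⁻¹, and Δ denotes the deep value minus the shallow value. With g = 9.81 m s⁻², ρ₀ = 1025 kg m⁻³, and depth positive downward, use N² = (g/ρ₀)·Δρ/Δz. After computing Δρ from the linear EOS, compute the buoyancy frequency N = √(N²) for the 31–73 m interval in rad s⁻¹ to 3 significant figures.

0.0142 rad s⁻¹

ΔT = -6.2 K, ΔS = -0.35 psu (deep − shallow).
Δρ/ρ₀ = −αΔT + βΔS = 1.116 × 10⁻³ − 2.485 × 10⁻⁴ = 8.675 × 10⁻⁴, so Δρ ≈ 0.8892 kg m⁻³.
N² = (g/ρ₀)·Δρ/Δz = g·(Δρ/ρ₀)/Δz = 9.81 × 8.675 × 10⁻⁴ / 42 = 2.0262 × 10⁻⁴ s⁻².
N = √(2.0262 × 10⁻⁴) = 0.014234 rad s⁻¹ ≈ 0.0142 rad s⁻¹.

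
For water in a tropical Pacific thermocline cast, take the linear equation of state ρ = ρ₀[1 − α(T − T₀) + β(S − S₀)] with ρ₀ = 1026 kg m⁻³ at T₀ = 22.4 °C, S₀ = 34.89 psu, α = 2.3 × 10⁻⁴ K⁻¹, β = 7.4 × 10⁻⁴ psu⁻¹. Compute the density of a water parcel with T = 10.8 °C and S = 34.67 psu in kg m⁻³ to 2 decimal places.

1028.57 kg m⁻³

T − T₀ = -11.6 K, S − S₀ = -0.22 psu.
Bracket = 1 − α·(-11.6) + β·(-0.22) = 1 + (2.5052 × 10⁻³) = 1.0025052.
ρ = 1026 × 1.0025052 = 1028.57 kg m⁻³.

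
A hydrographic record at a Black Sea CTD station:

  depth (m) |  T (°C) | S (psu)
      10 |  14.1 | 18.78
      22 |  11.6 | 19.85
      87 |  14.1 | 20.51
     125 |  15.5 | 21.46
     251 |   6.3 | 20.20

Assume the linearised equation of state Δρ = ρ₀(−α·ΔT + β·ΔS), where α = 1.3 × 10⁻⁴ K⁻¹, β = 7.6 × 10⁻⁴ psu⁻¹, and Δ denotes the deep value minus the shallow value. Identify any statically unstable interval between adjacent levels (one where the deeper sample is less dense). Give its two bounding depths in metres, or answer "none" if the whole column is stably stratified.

Evaluate Δρ/ρ₀ = −αΔT + βΔS across each adjacent pair:
  10–22 m: −αΔT+βΔS = −(1.3 × 10⁻⁴)(-2.5)+(7.6 × 10⁻⁴)(+1.07) = 1.1 × 10⁻³ → stable
  22–87 m: −αΔT+βΔS = −(1.3 × 10⁻⁴)(+2.5)+(7.6 × 10⁻⁴)(+0.66) = 1.8 × 10⁻⁴ → stable
  87–125 m: −αΔT+βΔS = −(1.3 × 10⁻⁴)(+1.4)+(7.6 × 10⁻⁴)(+0.95) = 5.4 × 10⁻⁴ → stable
  125–251 m: −αΔT+βΔS = −(1.3 × 10⁻⁴)(-9.2)+(7.6 × 10⁻⁴)(-1.26) = 2.4 × 10⁻⁴ → stable
Every interval has Δρ > 0: the column is stably stratified throughout.

none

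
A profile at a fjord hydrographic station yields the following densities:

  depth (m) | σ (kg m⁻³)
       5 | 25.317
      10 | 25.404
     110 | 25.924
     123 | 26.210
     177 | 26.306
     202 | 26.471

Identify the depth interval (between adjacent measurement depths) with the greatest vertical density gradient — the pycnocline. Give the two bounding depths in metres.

110–123 m

Compute the density gradient over each adjacent pair:
  5–10 m: Δρ/Δz = 0.087/5 = 0.017 kg m⁻⁴
  10–110 m: Δρ/Δz = 0.520/100 = 5.2 × 10⁻³ kg m⁻⁴
  110–123 m: Δρ/Δz = 0.286/13 = 0.022 kg m⁻⁴
  123–177 m: Δρ/Δz = 0.096/54 = 1.8 × 10⁻³ kg m⁻⁴
  177–202 m: Δρ/Δz = 0.165/25 = 6.6 × 10⁻³ kg m⁻⁴
The largest gradient is in the 110–123 m interval — the pycnocline.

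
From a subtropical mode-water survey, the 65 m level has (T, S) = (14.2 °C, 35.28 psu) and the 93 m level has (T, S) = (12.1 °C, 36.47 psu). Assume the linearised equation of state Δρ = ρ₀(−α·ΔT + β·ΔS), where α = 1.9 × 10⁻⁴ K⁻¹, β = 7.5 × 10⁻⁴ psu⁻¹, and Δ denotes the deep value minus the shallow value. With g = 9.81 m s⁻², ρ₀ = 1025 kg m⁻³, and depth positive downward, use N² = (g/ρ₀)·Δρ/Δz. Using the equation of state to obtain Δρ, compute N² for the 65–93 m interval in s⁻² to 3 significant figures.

4.52 × 10⁻⁴ s⁻²

ΔT = -2.1 K, ΔS = +1.19 psu (deep − shallow).
Δρ/ρ₀ = −αΔT + βΔS = 3.99 × 10⁻⁴ + 8.925 × 10⁻⁴ = 1.2915 × 10⁻³, so Δρ ≈ 1.324 kg m⁻³.
N² = (g/ρ₀)·Δρ/Δz = g·(Δρ/ρ₀)/Δz = 9.81 × 1.2915 × 10⁻³ / 28 = 4.5249 × 10⁻⁴ s⁻² ≈ 4.52 × 10⁻⁴ s⁻².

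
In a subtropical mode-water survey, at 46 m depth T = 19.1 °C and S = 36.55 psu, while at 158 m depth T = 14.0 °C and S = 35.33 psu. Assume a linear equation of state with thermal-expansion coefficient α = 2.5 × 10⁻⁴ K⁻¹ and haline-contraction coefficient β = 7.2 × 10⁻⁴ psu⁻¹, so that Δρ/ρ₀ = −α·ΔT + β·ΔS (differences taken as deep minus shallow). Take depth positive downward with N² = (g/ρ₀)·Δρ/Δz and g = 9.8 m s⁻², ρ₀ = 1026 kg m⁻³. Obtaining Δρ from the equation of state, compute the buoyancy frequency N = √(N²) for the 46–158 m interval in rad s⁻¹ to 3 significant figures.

5.89 × 10⁻³ rad s⁻¹

ΔT = -5.1 K, ΔS = -1.22 psu (deep − shallow).
Δρ/ρ₀ = −αΔT + βΔS = 1.275 × 10⁻³ − 8.784 × 10⁻⁴ = 3.966 × 10⁻⁴, so Δρ ≈ 0.4069 kg m⁻³.
N² = (g/ρ₀)·Δρ/Δz = g·(Δρ/ρ₀)/Δz = 9.8 × 3.966 × 10⁻⁴ / 112 = 3.4702 × 10⁻⁵ s⁻².
N = √(3.4702 × 10⁻⁵) = 5.8908 × 10⁻³ rad s⁻¹ ≈ 5.89 × 10⁻³ rad s⁻¹.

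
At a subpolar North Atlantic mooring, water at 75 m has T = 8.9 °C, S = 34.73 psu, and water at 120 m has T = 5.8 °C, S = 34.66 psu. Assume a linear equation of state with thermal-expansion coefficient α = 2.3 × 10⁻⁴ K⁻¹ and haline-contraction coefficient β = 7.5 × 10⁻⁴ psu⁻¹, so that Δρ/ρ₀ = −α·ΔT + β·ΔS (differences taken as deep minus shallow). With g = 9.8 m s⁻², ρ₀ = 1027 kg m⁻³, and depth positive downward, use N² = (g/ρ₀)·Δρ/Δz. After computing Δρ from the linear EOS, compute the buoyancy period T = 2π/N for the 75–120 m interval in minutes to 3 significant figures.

8.73 min

ΔT = -3.1 K, ΔS = -0.07 psu (deep − shallow).
Δρ/ρ₀ = −αΔT + βΔS = 7.13 × 10⁻⁴ − 5.25 × 10⁻⁵ = 6.605 × 10⁻⁴, so Δρ ≈ 0.6783 kg m⁻³.
N² = (g/ρ₀)·Δρ/Δz = g·(Δρ/ρ₀)/Δz = 9.8 × 6.605 × 10⁻⁴ / 45 = 1.4384 × 10⁻⁴ s⁻².
N = √(1.4384 × 10⁻⁴) = 0.011993 rad s⁻¹ → T = 2π/N = 523.90 s = 8.7317 min ≈ 8.73 min.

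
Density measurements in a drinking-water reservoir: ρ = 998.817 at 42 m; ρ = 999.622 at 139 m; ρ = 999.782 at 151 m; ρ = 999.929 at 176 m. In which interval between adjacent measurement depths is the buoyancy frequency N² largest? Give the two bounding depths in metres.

Compute the density gradient over each adjacent pair:
  42–139 m: Δρ/Δz = 0.805/97 = 8.3 × 10⁻³ kg m⁻⁴
  139–151 m: Δρ/Δz = 0.160/12 = 0.013 kg m⁻⁴
  151–176 m: Δρ/Δz = 0.147/25 = 5.9 × 10⁻³ kg m⁻⁴
The largest gradient is in the 139–151 m interval — the pycnocline.

139–151 m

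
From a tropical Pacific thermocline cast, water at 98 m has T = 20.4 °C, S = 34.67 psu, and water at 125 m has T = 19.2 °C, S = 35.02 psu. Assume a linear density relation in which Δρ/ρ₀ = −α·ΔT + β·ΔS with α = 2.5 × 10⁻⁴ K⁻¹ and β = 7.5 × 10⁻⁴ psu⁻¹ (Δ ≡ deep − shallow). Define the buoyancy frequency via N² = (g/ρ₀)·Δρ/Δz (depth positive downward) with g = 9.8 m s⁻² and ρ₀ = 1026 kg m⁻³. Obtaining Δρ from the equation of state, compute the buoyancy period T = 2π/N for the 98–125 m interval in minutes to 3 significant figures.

7.33 min

ΔT = -1.2 K, ΔS = +0.35 psu (deep − shallow).
Δρ/ρ₀ = −αΔT + βΔS = 3.00 × 10⁻⁴ + 2.625 × 10⁻⁴ = 5.625 × 10⁻⁴, so Δρ ≈ 0.5771 kg m⁻³.
N² = (g/ρ₀)·Δρ/Δz = g·(Δρ/ρ₀)/Δz = 9.8 × 5.625 × 10⁻⁴ / 27 = 2.0417 × 10⁻⁴ s⁻².
N = √(2.0417 × 10⁻⁴) = 0.014289 rad s⁻¹ → T = 2π/N = 439.72 s = 7.3287 min ≈ 7.33 min.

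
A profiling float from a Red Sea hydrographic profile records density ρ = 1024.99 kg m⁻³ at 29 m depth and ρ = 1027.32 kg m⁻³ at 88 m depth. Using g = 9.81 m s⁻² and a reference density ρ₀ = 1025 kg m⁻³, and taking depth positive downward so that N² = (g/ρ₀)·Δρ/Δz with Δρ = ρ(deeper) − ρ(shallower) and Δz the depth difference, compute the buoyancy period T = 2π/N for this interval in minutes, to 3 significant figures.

Δρ = 1027.32 − 1024.99 = 2.33 kg m⁻³ over Δz = 88 − 29 = 59 m.
N² = (9.81/1025) × (2.33/59) = 3.7796 × 10⁻⁴ s⁻².
N = √(3.7796 × 10⁻⁴) = 0.019441 rad s⁻¹, so T = 2π/N = 323.19 s = 5.3865 min ≈ 5.39 min.
N² > 0, so the interval is statically stable.

5.39 min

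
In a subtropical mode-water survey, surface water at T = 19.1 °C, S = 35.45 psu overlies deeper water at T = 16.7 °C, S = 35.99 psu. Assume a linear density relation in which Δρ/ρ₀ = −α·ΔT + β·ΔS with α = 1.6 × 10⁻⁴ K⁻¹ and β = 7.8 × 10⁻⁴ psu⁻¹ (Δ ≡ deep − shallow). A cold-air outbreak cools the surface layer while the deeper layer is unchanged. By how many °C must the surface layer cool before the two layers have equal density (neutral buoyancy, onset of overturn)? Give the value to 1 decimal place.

Neutral buoyancy requires Δρ = 0, i.e. −α(T_deep − T_surf′) + β(S_deep − S_surf) = 0.
T_surf′ = T_deep − (β/α)·ΔS = 16.7 − (7.8 × 10⁻⁴/1.6 × 10⁻⁴)·(+0.54) = 14.067 °C.
Cooling required: 19.1 − (14.067) = 5.033 °C.

5.0 °C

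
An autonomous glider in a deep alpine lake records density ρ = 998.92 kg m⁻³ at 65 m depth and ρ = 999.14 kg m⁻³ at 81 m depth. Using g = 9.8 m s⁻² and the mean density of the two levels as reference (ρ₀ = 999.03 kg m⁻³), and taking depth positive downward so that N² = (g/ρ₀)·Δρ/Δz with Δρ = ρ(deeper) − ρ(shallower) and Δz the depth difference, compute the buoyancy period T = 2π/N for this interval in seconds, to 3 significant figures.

Δρ = 999.14 − 998.92 = 0.22 kg m⁻³ over Δz = 81 − 65 = 16 m.
N² = (9.8/999.03) × (0.22/16) = 1.3488 × 10⁻⁴ s⁻².
N = √(1.3488 × 10⁻⁴) = 0.011614 rad s⁻¹, so T = 2π/N = 541.00 s ≈ 541 s.
N² > 0, so the interval is statically stable.

541 s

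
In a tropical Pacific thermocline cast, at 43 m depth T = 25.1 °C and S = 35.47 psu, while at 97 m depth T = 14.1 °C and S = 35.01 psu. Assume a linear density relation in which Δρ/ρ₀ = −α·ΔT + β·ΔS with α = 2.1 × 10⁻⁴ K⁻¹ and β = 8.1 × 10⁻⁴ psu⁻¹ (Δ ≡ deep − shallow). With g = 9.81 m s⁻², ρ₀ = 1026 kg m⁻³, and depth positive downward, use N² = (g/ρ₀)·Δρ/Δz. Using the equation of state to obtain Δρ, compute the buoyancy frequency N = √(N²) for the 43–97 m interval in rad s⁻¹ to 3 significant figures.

ΔT = -11.0 K, ΔS = -0.46 psu (deep − shallow).
Δρ/ρ₀ = −αΔT + βΔS = 2.31 × 10⁻³ − 3.726 × 10⁻⁴ = 1.9374 × 10⁻³, so Δρ ≈ 1.988 kg m⁻³.
N² = (g/ρ₀)·Δρ/Δz = g·(Δρ/ρ₀)/Δz = 9.81 × 1.9374 × 10⁻³ / 54 = 3.5196 × 10⁻⁴ s⁻².
N = √(3.5196 × 10⁻⁴) = 0.018761 rad s⁻¹ ≈ 0.0188 rad s⁻¹.

0.0188 rad s⁻¹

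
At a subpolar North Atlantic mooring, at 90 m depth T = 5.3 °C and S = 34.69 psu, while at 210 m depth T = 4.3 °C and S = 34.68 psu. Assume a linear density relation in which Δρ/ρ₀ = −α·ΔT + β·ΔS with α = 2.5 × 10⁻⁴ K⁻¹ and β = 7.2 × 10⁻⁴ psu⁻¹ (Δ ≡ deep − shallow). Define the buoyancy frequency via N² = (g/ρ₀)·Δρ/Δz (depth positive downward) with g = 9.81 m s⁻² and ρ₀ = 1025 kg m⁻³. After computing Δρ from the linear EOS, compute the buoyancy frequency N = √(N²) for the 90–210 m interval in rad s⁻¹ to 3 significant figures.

4.46 × 10⁻³ rad s⁻¹

ΔT = -1.0 K, ΔS = -0.01 psu (deep − shallow).
Δρ/ρ₀ = −αΔT + βΔS = 2.50 × 10⁻⁴ − 7.20 × 10⁻⁶ = 2.428 × 10⁻⁴, so Δρ ≈ 0.2489 kg m⁻³.
N² = (g/ρ₀)·Δρ/Δz = g·(Δρ/ρ₀)/Δz = 9.81 × 2.428 × 10⁻⁴ / 120 = 1.9849 × 10⁻⁵ s⁻².
N = √(1.9849 × 10⁻⁵) = 4.4552 × 10⁻³ rad s⁻¹ ≈ 4.46 × 10⁻³ rad s⁻¹.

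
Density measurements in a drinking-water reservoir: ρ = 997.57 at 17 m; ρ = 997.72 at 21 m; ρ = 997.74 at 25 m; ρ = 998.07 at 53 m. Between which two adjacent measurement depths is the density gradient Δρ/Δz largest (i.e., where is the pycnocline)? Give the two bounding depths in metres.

Compute the density gradient over each adjacent pair:
  17–21 m: Δρ/Δz = 0.15/4 = 0.037 kg m⁻⁴
  21–25 m: Δρ/Δz = 0.02/4 = 5.0 × 10⁻³ kg m⁻⁴
  25–53 m: Δρ/Δz = 0.33/28 = 0.012 kg m⁻⁴
The largest gradient is in the 17–21 m interval — the pycnocline.

17–21 m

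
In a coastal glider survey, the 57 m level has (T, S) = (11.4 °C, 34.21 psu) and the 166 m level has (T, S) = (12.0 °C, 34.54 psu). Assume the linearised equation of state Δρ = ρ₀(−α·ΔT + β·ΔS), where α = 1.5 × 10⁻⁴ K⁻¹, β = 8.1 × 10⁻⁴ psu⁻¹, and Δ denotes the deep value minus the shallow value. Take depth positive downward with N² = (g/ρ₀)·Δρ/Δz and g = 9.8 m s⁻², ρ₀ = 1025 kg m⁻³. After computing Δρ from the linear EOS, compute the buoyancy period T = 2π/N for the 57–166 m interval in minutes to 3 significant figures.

ΔT = +0.6 K, ΔS = +0.33 psu (deep − shallow).
Δρ/ρ₀ = −αΔT + βΔS = -9.00 × 10⁻⁵ + 2.673 × 10⁻⁴ = 1.773 × 10⁻⁴, so Δρ ≈ 0.1817 kg m⁻³.
N² = (g/ρ₀)·Δρ/Δz = g·(Δρ/ρ₀)/Δz = 9.8 × 1.773 × 10⁻⁴ / 109 = 1.5941 × 10⁻⁵ s⁻².
N = √(1.5941 × 10⁻⁵) = 3.9926 × 10⁻³ rad s⁻¹ → T = 2π/N = 1.5737 × 10³ s = 26.228 min ≈ 26.2 min.

26.2 min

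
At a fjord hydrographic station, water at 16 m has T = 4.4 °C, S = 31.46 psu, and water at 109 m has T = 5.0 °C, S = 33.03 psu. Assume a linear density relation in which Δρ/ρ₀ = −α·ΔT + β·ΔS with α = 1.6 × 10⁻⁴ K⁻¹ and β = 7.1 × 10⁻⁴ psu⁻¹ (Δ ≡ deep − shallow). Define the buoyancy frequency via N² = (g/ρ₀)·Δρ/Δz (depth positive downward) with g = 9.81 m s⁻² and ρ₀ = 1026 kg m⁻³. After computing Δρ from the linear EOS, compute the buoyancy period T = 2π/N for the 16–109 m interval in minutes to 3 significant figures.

ΔT = +0.6 K, ΔS = +1.57 psu (deep − shallow).
Δρ/ρ₀ = −αΔT + βΔS = -9.60 × 10⁻⁵ + 1.1147 × 10⁻³ = 1.0187 × 10⁻³, so Δρ ≈ 1.045 kg m⁻³.
N² = (g/ρ₀)·Δρ/Δz = g·(Δρ/ρ₀)/Δz = 9.81 × 1.0187 × 10⁻³ / 93 = 1.0746 × 10⁻⁴ s⁻².
N = √(1.0746 × 10⁻⁴) = 0.010366 rad s⁻¹ → T = 2π/N = 606.13 s = 10.102 min ≈ 10.1 min.

10.1 min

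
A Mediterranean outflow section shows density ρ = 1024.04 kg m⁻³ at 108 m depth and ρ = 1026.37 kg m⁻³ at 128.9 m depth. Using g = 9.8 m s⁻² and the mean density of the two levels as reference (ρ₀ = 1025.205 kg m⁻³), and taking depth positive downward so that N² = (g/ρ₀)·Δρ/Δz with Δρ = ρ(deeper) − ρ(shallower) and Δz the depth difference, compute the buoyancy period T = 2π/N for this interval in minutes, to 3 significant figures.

3.21 min

Δρ = 1026.37 − 1024.04 = 2.33 kg m⁻³ over Δz = 128.9 − 108 = 20.9 m.
N² = (9.8/1025.205) × (2.33/20.9) = 1.0657 × 10⁻³ s⁻².
N = √(1.0657 × 10⁻³) = 0.032645 rad s⁻¹, so T = 2π/N = 192.47 s = 3.2078 min ≈ 3.21 min.
A positive N² confirms static stability across the interval.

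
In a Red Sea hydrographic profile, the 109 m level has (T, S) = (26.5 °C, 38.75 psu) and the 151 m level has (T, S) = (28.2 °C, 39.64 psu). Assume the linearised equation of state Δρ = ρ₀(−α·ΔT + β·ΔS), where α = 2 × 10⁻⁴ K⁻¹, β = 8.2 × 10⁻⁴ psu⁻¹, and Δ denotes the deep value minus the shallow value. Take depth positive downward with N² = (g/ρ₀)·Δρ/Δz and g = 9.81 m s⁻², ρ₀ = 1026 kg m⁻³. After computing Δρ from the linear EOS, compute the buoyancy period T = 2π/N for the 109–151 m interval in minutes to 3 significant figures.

11.0 min

ΔT = +1.7 K, ΔS = +0.89 psu (deep − shallow).
Δρ/ρ₀ = −αΔT + βΔS = -3.40 × 10⁻⁴ + 7.298 × 10⁻⁴ = 3.898 × 10⁻⁴, so Δρ ≈ 0.3999 kg m⁻³.
N² = (g/ρ₀)·Δρ/Δz = g·(Δρ/ρ₀)/Δz = 9.81 × 3.898 × 10⁻⁴ / 42 = 9.1046 × 10⁻⁵ s⁻².
N = √(9.1046 × 10⁻⁵) = 9.5418 × 10⁻³ rad s⁻¹ → T = 2π/N = 658.49 s = 10.975 min ≈ 11.0 min.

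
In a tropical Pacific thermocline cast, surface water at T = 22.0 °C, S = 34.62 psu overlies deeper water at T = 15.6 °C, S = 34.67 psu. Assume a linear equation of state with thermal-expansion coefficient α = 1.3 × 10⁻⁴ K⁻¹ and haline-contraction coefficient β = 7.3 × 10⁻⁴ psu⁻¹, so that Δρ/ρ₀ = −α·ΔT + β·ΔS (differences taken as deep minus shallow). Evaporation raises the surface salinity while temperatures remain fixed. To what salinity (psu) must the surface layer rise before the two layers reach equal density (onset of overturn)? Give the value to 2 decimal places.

35.81 psu

Neutral buoyancy requires −α(T_deep − T_surf) + β(S_deep − S_surf′) = 0.
S_surf′ = S_deep − (α/β)·ΔT = 34.67 − (1.3 × 10⁻⁴/7.3 × 10⁻⁴)·(-6.4) = 35.8097 psu.
Increase required: 35.8097 − 34.62 = 1.1897 psu.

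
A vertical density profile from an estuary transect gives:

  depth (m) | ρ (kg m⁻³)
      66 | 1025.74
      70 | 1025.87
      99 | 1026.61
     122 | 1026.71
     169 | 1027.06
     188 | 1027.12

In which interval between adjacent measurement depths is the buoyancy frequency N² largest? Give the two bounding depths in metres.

Compute the density gradient over each adjacent pair:
  66–70 m: Δρ/Δz = 0.13/4 = 0.033 kg m⁻⁴
  70–99 m: Δρ/Δz = 0.74/29 = 0.026 kg m⁻⁴
  99–122 m: Δρ/Δz = 0.10/23 = 4.3 × 10⁻³ kg m⁻⁴
  122–169 m: Δρ/Δz = 0.35/47 = 7.4 × 10⁻³ kg m⁻⁴
  169–188 m: Δρ/Δz = 0.06/19 = 3.2 × 10⁻³ kg m⁻⁴
The largest gradient is in the 66–70 m interval — the pycnocline.

66–70 m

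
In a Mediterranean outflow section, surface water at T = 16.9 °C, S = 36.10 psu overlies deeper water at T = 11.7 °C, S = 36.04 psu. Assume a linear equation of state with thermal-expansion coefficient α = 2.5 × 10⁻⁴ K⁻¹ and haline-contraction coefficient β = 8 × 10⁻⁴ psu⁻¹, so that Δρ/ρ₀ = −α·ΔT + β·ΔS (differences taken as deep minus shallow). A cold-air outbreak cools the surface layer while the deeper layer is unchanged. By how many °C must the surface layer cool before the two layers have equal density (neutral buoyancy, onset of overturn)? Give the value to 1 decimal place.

5.0 °C

Neutral buoyancy requires Δρ = 0, i.e. −α(T_deep − T_surf′) + β(S_deep − S_surf) = 0.
T_surf′ = T_deep − (β/α)·ΔS = 11.7 − (8 × 10⁻⁴/2.5 × 10⁻⁴)·(-0.06) = 11.892 °C.
Cooling required: 16.9 − (11.892) = 5.008 °C.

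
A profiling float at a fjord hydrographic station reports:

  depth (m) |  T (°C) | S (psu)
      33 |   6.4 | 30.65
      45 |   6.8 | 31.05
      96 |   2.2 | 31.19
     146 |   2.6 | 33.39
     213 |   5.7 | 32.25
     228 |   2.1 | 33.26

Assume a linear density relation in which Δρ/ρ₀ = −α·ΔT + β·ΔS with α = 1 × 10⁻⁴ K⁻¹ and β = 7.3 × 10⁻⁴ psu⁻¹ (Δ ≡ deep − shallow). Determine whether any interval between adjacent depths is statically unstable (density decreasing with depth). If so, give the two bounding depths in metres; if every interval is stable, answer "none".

146–213 m

Evaluate Δρ/ρ₀ = −αΔT + βΔS across each adjacent pair:
  33–45 m: −αΔT+βΔS = −(1 × 10⁻⁴)(+0.4)+(7.3 × 10⁻⁴)(+0.40) = 2.5 × 10⁻⁴ → stable
  45–96 m: −αΔT+βΔS = −(1 × 10⁻⁴)(-4.6)+(7.3 × 10⁻⁴)(+0.14) = 5.6 × 10⁻⁴ → stable
  96–146 m: −αΔT+βΔS = −(1 × 10⁻⁴)(+0.4)+(7.3 × 10⁻⁴)(+2.20) = 1.6 × 10⁻³ → stable
  146–213 m: −αΔT+βΔS = −(1 × 10⁻⁴)(+3.1)+(7.3 × 10⁻⁴)(-1.14) = -1.1 × 10⁻³ → UNSTABLE
  213–228 m: −αΔT+βΔS = −(1 × 10⁻⁴)(-3.6)+(7.3 × 10⁻⁴)(+1.01) = 1.1 × 10⁻³ → stable
The 146–213 m interval has Δρ < 0: lighter water underlies denser water.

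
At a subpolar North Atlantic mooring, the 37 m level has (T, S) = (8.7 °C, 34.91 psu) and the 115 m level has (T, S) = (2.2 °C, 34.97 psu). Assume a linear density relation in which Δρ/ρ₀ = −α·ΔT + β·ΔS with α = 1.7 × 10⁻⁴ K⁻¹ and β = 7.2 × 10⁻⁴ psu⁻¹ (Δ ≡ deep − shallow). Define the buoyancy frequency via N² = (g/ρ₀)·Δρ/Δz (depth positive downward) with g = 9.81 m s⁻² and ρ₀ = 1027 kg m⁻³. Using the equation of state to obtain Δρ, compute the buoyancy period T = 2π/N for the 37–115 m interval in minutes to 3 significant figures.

ΔT = -6.5 K, ΔS = +0.06 psu (deep − shallow).
Δρ/ρ₀ = −αΔT + βΔS = 1.105 × 10⁻³ + 4.32 × 10⁻⁵ = 1.1482 × 10⁻³, so Δρ ≈ 1.179 kg m⁻³.
N² = (g/ρ₀)·Δρ/Δz = g·(Δρ/ρ₀)/Δz = 9.81 × 1.1482 × 10⁻³ / 78 = 1.4441 × 10⁻⁴ s⁻².
N = √(1.4441 × 10⁻⁴) = 0.012017 rad s⁻¹ → T = 2π/N = 522.86 s = 8.7143 min ≈ 8.71 min.

8.71 min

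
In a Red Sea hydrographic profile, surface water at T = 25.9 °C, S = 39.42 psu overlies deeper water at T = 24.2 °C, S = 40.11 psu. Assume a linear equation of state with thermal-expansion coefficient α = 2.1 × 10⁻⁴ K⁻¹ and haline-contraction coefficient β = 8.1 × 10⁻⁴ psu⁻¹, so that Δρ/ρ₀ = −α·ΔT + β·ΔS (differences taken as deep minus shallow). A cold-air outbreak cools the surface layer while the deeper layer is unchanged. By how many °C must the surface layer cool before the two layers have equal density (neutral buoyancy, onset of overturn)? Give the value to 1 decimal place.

Neutral buoyancy requires Δρ = 0, i.e. −α(T_deep − T_surf′) + β(S_deep − S_surf) = 0.
T_surf′ = T_deep − (β/α)·ΔS = 24.2 − (8.1 × 10⁻⁴/2.1 × 10⁻⁴)·(+0.69) = 21.539 °C.
Cooling required: 25.9 − (21.539) = 4.361 °C.

4.4 °C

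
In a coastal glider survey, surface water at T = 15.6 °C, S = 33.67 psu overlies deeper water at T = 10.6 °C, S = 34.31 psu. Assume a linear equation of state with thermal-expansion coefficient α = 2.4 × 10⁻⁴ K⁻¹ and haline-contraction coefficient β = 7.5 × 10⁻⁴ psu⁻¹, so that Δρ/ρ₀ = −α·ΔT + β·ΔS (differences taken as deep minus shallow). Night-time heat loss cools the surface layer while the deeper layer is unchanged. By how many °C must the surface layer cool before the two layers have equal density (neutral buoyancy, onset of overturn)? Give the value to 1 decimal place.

7.0 °C

Neutral buoyancy requires Δρ = 0, i.e. −α(T_deep − T_surf′) + β(S_deep − S_surf) = 0.
T_surf′ = T_deep − (β/α)·ΔS = 10.6 − (7.5 × 10⁻⁴/2.4 × 10⁻⁴)·(+0.64) = 8.600 °C.
Cooling required: 15.6 − (8.600) = 7.000 °C.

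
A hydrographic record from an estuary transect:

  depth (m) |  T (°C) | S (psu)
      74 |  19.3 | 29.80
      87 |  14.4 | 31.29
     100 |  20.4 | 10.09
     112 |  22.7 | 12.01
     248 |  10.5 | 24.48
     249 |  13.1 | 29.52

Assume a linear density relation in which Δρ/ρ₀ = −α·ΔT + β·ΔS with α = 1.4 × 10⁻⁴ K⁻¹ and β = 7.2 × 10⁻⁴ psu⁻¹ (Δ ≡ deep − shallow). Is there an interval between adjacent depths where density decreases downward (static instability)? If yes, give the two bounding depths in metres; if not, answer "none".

Evaluate Δρ/ρ₀ = −αΔT + βΔS across each adjacent pair:
  74–87 m: −αΔT+βΔS = −(1.4 × 10⁻⁴)(-4.9)+(7.2 × 10⁻⁴)(+1.49) = 1.8 × 10⁻³ → stable
  87–100 m: −αΔT+βΔS = −(1.4 × 10⁻⁴)(+6.0)+(7.2 × 10⁻⁴)(-21.20) = -0.016 → UNSTABLE
  100–112 m: −αΔT+βΔS = −(1.4 × 10⁻⁴)(+2.3)+(7.2 × 10⁻⁴)(+1.92) = 1.1 × 10⁻³ → stable
  112–248 m: −αΔT+βΔS = −(1.4 × 10⁻⁴)(-12.2)+(7.2 × 10⁻⁴)(+12.47) = 0.011 → stable
  248–249 m: −αΔT+βΔS = −(1.4 × 10⁻⁴)(+2.6)+(7.2 × 10⁻⁴)(+5.04) = 3.3 × 10⁻³ → stable
The 87–100 m interval has Δρ < 0: lighter water underlies denser water.

87–100 m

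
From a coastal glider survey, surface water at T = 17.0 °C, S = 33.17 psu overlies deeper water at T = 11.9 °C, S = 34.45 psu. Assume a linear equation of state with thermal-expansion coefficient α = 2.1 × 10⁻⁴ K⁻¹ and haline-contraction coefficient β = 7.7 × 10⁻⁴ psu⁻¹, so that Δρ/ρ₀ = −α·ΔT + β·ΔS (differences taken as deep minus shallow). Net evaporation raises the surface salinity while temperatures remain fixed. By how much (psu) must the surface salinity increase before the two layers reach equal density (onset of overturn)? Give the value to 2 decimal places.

Neutral buoyancy requires −α(T_deep − T_surf) + β(S_deep − S_surf′) = 0.
S_surf′ = S_deep − (α/β)·ΔT = 34.45 − (2.1 × 10⁻⁴/7.7 × 10⁻⁴)·(-5.1) = 35.8409 psu.
Increase required: 35.8409 − 33.17 = 2.6709 psu.

2.67 psu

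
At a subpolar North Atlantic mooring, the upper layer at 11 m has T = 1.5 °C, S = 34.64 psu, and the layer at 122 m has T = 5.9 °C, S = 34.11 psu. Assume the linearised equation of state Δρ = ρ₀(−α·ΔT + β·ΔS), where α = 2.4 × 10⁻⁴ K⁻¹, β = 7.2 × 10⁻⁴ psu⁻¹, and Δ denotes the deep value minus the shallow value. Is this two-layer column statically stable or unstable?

unstable

ΔT = 5.9 − 1.5 = +4.4 K and ΔS = 34.11 − 34.64 = -0.53 psu (deep − shallow).
−αΔT = -1.056 × 10⁻³; βΔS = -3.816 × 10⁻⁴; sum Δρ/ρ₀ = -1.4376 × 10⁻³.
Δρ/ρ₀ < 0, so Δρ < 0: deeper water is lighter → statically unstable; the column would overturn.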